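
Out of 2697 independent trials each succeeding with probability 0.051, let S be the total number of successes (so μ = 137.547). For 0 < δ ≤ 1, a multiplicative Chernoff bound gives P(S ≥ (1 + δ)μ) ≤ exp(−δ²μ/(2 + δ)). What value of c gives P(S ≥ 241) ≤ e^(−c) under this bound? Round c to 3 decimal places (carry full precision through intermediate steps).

Write 241 = (1 + δ)μ, so δ = 241/137.547 − 1 = 0.7521284…
Then the exponent is δ²μ/(2 + δ) = (241 − μ)² / (μ·(2 + δ)) = 28.272640.

28.273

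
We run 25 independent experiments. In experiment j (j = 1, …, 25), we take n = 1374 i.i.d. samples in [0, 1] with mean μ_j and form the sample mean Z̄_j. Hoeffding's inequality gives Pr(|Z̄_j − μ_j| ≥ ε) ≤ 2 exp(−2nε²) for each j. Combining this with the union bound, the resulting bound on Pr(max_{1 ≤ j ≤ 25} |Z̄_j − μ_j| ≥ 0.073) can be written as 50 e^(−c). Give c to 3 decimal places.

Union bound over the 25 events: Pr(max_{1 ≤ j ≤ 25} |Z̄_j − μ_j| ≥ 0.073) ≤ 25·2·exp(−2nε²) = 50 exp(−2·1374·0.073²).
So c = 2·1374·0.073² = 14.6441.

14.644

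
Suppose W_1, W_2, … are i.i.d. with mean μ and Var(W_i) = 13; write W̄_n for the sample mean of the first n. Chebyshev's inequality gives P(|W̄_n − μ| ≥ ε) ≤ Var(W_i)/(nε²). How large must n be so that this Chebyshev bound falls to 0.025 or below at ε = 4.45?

Require 13/(n·4.45²) ≤ 0.025, i.e. n ≥ 13/(0.025·4.45²) = 26.259.
The smallest integer n is 27.

27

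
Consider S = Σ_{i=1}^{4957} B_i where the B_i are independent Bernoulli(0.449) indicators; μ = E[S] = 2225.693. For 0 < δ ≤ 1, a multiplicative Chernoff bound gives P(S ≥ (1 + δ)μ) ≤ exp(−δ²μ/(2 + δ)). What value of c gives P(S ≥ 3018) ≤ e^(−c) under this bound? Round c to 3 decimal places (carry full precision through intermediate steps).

119.715

Write 3018 = (1 + δ)μ, so δ = 3018/2225.693 − 1 = 0.3559822…
Then the exponent is δ²μ/(2 + δ) = (3018 − μ)² / (μ·(2 + δ)) = 119.715319.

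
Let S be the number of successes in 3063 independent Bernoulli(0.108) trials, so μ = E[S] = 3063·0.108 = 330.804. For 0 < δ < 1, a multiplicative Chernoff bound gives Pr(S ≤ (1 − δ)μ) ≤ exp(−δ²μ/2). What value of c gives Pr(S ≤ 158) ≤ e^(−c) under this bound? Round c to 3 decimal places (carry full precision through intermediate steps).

Write 158 = (1 − δ)μ, so δ = 1 − 158/330.804 = 0.5223758…
Then the exponent is δ²μ/2 = (μ − 158)²/(2μ) = 45.134313.

45.134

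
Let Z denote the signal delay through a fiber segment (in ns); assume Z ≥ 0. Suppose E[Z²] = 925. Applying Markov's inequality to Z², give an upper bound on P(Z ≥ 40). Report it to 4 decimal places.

0.5781

Since Z ≥ 0, the event {Z ≥ 40} is the same as {Z² ≥ 1600}.
Markov's inequality applied to Z² gives P(Z² ≥ 1600) ≤ E[Z²]/1600 = 925/1600 = 0.5781.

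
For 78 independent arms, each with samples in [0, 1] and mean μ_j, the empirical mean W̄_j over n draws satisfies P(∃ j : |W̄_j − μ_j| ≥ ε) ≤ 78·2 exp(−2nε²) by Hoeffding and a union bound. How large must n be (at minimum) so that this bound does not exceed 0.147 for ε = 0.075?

620

Need 2·78·exp(−2nε²) ≤ 0.147, i.e. exp(−2nε²) ≤ 0.147/156.
So 2nε² ≥ ln(156/0.147) = 6.967179.
Hence n ≥ 6.967179/(2·0.075²) = 619.305.
The smallest integer n is 620.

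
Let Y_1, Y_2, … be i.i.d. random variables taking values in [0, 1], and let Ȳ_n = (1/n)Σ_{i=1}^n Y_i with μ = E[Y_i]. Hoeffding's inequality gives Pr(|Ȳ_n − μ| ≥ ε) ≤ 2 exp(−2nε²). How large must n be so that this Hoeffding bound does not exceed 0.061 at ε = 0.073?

328

Require 2·exp(−2nε²) ≤ 0.061, i.e. 2nε² ≥ ln(2/0.061) = 3.490029.
So n ≥ 3.490029 / (2·0.073²) = 327.456.
The smallest integer n is 328.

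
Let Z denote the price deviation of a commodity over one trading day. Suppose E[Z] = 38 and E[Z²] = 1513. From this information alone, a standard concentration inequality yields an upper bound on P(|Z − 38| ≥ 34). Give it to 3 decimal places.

0.060

The first two moments determine the variance, so Chebyshev's inequality is the sharpest standard bound available.
Var(Z) = E[Z²] − (E[Z])² = 1513 − 1444 = 69.
Chebyshev's inequality: P(|Z − μ| ≥ t) ≤ Var(Z)/t² = 69/1156 = 0.0597.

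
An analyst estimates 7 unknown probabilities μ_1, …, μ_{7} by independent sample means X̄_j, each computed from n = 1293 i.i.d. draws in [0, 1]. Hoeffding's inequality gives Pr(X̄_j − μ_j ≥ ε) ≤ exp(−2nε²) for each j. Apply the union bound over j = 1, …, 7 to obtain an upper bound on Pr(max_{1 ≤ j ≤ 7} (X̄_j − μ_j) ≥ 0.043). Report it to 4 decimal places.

Per-experiment Hoeffding bound: exp(−2·1293·0.043²) = exp(−4.78151) = 0.0083833.
Union bound over 7 events: 7·0.0083833 = 0.05868.

0.0587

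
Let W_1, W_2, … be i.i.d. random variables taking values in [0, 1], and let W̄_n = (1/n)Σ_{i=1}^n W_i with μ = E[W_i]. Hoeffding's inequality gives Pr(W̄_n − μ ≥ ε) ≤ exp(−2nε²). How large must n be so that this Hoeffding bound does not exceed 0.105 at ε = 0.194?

Require exp(−2nε²) ≤ 0.105, i.e. 2nε² ≥ ln(1/0.105) = 2.253795.
So n ≥ 2.253795 / (2·0.194²) = 29.942.
The smallest integer n is 30.

30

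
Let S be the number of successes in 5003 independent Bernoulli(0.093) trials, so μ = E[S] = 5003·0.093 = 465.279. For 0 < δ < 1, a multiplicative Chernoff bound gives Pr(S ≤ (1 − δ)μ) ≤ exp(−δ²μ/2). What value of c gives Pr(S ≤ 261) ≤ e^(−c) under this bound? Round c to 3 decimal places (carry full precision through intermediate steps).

44.844

Write 261 = (1 − δ)μ, so δ = 1 − 261/465.279 = 0.4390462…
Then the exponent is δ²μ/2 = (μ − 261)²/(2μ) = 44.843964.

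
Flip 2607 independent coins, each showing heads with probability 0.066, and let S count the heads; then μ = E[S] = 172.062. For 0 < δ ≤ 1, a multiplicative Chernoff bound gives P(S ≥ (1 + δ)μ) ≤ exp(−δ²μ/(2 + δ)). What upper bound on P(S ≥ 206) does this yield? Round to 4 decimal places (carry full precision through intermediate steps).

0.0475

Write 206 = (1 + δ)μ, so δ = 206/172.062 − 1 = 0.1972429…
Then the exponent is δ²μ/(2 + δ) = (206 − μ)² / (μ·(2 + δ)) = 3.046558.
Bound = exp(−3.046558) = 0.04752.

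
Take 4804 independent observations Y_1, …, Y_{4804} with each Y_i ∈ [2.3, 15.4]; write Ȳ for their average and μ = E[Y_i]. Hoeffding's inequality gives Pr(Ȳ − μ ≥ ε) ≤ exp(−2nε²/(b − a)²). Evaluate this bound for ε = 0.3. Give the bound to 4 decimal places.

0.0065

Exponent: 2nε²/(b − a)² = 2·4804·0.3² / 13.1² = 5.03887.
Bound = exp(−5.03887) = 0.00648.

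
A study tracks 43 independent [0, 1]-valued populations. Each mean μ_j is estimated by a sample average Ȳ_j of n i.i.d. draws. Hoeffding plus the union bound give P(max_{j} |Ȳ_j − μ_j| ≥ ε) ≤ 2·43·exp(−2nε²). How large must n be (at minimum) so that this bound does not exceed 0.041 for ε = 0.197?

99

Need 2·43·exp(−2nε²) ≤ 0.041, i.e. exp(−2nε²) ≤ 0.041/86.
So 2nε² ≥ ln(86/0.041) = 7.648531.
Hence n ≥ 7.648531/(2·0.197²) = 98.541.
The smallest integer n is 99.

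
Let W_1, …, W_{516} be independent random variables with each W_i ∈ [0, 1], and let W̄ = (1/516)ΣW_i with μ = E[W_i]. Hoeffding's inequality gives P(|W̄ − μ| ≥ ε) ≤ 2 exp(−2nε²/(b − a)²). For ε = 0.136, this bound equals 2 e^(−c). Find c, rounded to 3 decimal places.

c = 2nε²/(b − a)² = 2·516·0.136² / 1² = 19.0879.

19.088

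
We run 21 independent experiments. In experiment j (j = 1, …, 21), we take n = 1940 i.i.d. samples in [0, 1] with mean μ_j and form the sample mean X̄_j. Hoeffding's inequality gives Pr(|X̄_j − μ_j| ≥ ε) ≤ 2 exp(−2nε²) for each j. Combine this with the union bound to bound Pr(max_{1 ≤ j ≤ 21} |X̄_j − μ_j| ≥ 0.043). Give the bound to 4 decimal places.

Per-experiment Hoeffding bound: 2·exp(−2·1940·0.043²) = 2·exp(−7.17412) = 0.0015323.
Union bound over 21 events: 21·0.0015323 = 0.03218.

0.0322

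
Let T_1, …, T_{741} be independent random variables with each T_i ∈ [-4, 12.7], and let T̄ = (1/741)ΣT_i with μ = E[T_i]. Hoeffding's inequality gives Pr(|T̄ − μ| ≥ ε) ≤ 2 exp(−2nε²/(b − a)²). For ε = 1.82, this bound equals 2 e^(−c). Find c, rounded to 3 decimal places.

17.602

c = 2nε²/(b − a)² = 2·741·1.82² / 16.7² = 17.6018.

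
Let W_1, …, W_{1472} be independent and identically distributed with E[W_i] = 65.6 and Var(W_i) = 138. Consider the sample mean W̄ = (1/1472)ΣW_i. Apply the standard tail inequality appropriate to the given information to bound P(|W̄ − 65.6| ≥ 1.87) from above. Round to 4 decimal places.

0.0268

With mean and variance of each term known, Chebyshev's inequality bounds the deviation of the sum (or sample mean).
Var(W̄) = Var(W_i)/n = 138/1472 = 0.09375.
Chebyshev: P(|W̄ − 65.6| ≥ 1.87) ≤ Var(W̄)/(1.87)² = 138/(1472·1.87²) = 0.0268.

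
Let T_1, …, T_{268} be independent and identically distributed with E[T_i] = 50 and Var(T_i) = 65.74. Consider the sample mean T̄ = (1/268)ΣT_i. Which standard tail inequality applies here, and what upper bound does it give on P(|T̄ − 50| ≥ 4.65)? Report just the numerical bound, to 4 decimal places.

With mean and variance of each term known, Chebyshev's inequality bounds the deviation of the sum (or sample mean).
Var(T̄) = Var(T_i)/n = 65.74/268 = 0.2453.
Chebyshev: P(|T̄ − 50| ≥ 4.65) ≤ Var(T̄)/(4.65)² = 65.74/(268·4.65²) = 0.0113.

0.0113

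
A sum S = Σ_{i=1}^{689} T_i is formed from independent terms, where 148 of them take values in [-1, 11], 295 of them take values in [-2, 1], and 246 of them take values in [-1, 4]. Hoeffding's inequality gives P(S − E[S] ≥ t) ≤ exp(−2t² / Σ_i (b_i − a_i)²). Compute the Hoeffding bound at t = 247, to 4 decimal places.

Σ(b_i − a_i)² = 148·12² + 295·3² + 246·5² = 30117.
Exponent = 2·247² / 30117 = 4.05147.
Bound = exp(−4.05147) = 0.01740.

0.0174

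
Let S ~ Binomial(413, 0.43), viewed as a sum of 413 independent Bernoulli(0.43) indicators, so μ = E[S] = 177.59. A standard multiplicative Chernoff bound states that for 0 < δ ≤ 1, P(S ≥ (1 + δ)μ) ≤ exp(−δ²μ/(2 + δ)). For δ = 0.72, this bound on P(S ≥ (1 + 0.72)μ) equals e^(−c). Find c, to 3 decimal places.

c = δ²μ/(2 + δ) = 0.72²·177.59/(2 + 0.72) = 33.8466.

33.847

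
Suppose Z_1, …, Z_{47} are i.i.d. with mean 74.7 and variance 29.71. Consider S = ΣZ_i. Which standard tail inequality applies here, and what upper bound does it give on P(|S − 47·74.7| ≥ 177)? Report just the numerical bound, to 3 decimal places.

With mean and variance of each term known, Chebyshev's inequality bounds the deviation of the sum (or sample mean).
Var(S) = n·Var(Z_i) = 47·29.71 = 1396.37.
Chebyshev: P(|S − 47·74.7| ≥ 177) ≤ Var(S)/177² = 1396.37/31329 = 0.0446.

0.045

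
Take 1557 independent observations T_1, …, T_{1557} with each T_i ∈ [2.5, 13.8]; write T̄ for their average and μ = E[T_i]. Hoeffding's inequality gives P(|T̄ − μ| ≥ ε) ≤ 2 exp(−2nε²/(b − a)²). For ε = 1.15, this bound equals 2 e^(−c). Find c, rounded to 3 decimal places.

32.252

c = 2nε²/(b − a)² = 2·1557·1.15² / 11.3² = 32.2521.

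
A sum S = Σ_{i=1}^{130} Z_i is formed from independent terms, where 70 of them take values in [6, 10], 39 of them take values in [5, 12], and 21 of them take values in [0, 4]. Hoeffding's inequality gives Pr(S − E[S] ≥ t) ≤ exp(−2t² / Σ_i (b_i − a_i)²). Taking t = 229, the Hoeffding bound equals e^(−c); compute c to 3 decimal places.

31.150

Σ(b_i − a_i)² = 70·4² + 39·7² + 21·4² = 3367.
c = 2t² / 3367 = 2·229² / 3367 = 31.1500.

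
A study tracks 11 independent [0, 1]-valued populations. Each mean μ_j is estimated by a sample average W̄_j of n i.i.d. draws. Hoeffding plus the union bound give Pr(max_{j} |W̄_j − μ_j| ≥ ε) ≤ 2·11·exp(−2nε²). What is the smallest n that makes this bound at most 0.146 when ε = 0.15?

Need 2·11·exp(−2nε²) ≤ 0.146, i.e. exp(−2nε²) ≤ 0.146/22.
So 2nε² ≥ ln(22/0.146) = 5.015191.
Hence n ≥ 5.015191/(2·0.15²) = 111.449.
The smallest integer n is 112.

112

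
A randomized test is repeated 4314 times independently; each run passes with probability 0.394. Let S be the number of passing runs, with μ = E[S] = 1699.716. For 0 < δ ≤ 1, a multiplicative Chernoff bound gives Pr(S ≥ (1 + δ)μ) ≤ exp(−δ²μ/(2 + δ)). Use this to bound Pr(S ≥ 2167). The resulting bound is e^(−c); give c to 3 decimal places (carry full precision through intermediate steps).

56.470

Write 2167 = (1 + δ)μ, so δ = 2167/1699.716 − 1 = 0.2749189…
Then the exponent is δ²μ/(2 + δ) = (2167 − μ)² / (μ·(2 + δ)) = 56.470229.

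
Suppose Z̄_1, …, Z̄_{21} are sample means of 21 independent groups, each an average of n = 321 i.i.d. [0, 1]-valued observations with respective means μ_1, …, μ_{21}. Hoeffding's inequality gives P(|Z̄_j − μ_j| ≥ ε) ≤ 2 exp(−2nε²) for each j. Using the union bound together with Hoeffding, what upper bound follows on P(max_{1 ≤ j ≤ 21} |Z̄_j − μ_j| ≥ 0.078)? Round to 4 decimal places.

Per-experiment Hoeffding bound: 2·exp(−2·321·0.078²) = 2·exp(−3.90593) = 0.040245.
Union bound over 21 events: 21·0.040245 = 0.84514.

0.8451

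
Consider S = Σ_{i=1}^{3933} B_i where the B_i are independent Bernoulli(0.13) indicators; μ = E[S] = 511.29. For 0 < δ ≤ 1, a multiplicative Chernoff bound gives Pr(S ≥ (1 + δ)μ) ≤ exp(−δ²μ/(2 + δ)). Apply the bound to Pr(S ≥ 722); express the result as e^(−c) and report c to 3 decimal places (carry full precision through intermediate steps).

36.000

Write 722 = (1 + δ)μ, so δ = 722/511.29 − 1 = 0.4121145…
Then the exponent is δ²μ/(2 + δ) = (722 − μ)² / (μ·(2 + δ)) = 36.000214.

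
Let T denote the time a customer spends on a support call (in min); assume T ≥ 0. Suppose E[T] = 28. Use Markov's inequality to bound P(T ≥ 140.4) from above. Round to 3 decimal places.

0.199

Markov's inequality: for a non-negative random variable, P(T ≥ a) ≤ E[T]/a.
Here E[T] = 28 and a = 140.4, so the bound is 28/140.4 = 0.1994.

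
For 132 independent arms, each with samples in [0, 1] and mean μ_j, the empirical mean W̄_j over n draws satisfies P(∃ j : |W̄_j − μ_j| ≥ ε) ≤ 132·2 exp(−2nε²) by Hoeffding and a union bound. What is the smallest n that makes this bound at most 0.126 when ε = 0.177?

123

Need 2·132·exp(−2nε²) ≤ 0.126, i.e. exp(−2nε²) ≤ 0.126/264.
So 2nε² ≥ ln(264/0.126) = 7.647422.
Hence n ≥ 7.647422/(2·0.177²) = 122.050.
The smallest integer n is 123.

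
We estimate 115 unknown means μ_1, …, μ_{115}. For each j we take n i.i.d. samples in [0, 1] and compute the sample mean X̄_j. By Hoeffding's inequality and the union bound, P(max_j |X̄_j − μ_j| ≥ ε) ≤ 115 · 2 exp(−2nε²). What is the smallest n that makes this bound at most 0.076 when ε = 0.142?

199

Need 2·115·exp(−2nε²) ≤ 0.076, i.e. exp(−2nε²) ≤ 0.076/230.
So 2nε² ≥ ln(230/0.076) = 8.015101.
Hence n ≥ 8.015101/(2·0.142²) = 198.748.
The smallest integer n is 199.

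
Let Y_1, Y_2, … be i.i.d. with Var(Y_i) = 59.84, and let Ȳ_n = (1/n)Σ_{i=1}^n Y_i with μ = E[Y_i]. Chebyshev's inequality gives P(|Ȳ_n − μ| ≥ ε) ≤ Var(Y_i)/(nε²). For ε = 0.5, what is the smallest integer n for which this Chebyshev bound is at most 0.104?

2302

Require 59.84/(n·0.5²) ≤ 0.104, i.e. n ≥ 59.84/(0.104·0.5²) = 2301.538.
The smallest integer n is 2302.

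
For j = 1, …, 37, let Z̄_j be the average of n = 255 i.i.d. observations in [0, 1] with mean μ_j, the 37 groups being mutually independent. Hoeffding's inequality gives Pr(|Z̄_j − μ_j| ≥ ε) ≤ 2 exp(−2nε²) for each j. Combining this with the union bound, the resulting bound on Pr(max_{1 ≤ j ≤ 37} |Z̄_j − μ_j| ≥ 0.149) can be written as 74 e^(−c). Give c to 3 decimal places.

11.323

Union bound over the 37 events: Pr(max_{1 ≤ j ≤ 37} |Z̄_j − μ_j| ≥ 0.149) ≤ 37·2·exp(−2nε²) = 74 exp(−2·255·0.149²).
So c = 2·255·0.149² = 11.3225.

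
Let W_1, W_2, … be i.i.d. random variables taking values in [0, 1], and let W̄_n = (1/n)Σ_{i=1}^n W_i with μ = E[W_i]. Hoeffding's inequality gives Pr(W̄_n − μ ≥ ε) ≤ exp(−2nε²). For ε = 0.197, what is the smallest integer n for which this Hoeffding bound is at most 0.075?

Require exp(−2nε²) ≤ 0.075, i.e. 2nε² ≥ ln(1/0.075) = 2.590267.
So n ≥ 2.590267 / (2·0.197²) = 33.372.
The smallest integer n is 34.

34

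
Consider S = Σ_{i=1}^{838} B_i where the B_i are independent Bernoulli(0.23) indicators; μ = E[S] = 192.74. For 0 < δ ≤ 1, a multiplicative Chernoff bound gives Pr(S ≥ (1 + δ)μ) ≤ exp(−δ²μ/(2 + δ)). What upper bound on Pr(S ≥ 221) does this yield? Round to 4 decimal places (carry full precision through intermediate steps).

Write 221 = (1 + δ)μ, so δ = 221/192.74 − 1 = 0.1466224…
Then the exponent is δ²μ/(2 + δ) = (221 − μ)² / (μ·(2 + δ)) = 1.930264.
Bound = exp(−1.930264) = 0.14511.

0.1451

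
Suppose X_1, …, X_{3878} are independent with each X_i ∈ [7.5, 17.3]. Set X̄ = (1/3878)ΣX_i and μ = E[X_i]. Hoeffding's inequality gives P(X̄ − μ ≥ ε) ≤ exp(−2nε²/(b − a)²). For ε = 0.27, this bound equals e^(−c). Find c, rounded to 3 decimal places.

5.887

c = 2nε²/(b − a)² = 2·3878·0.27² / 9.8² = 5.8873.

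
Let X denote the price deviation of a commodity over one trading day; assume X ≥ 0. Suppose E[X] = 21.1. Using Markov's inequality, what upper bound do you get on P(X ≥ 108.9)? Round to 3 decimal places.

Markov's inequality: for a non-negative random variable, P(X ≥ a) ≤ E[X]/a.
Here E[X] = 21.1 and a = 108.9, so the bound is 21.1/108.9 = 0.1938.

0.194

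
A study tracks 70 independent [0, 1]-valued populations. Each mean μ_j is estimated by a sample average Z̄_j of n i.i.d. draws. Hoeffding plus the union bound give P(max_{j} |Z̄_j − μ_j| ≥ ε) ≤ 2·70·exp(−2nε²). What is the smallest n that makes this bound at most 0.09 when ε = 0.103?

347

Need 2·70·exp(−2nε²) ≤ 0.09, i.e. exp(−2nε²) ≤ 0.09/140.
So 2nε² ≥ ln(140/0.09) = 7.349588.
Hence n ≥ 7.349588/(2·0.103²) = 346.385.
The smallest integer n is 347.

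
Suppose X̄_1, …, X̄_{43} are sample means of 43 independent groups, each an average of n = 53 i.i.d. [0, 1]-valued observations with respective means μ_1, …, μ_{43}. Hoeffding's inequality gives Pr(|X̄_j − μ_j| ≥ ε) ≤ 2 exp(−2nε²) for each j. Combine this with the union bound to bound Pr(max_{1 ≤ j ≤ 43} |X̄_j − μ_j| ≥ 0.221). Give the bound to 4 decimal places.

0.4854

Per-experiment Hoeffding bound: 2·exp(−2·53·0.221²) = 2·exp(−5.17715) = 0.011288.
Union bound over 43 events: 43·0.011288 = 0.48539.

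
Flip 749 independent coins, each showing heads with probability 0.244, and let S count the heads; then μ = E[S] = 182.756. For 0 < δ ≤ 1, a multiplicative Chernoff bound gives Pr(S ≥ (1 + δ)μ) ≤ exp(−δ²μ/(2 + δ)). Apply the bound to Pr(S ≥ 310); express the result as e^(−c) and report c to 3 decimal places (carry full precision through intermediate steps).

Write 310 = (1 + δ)μ, so δ = 310/182.756 − 1 = 0.6962507…
Then the exponent is δ²μ/(2 + δ) = (310 − μ)² / (μ·(2 + δ)) = 32.858120.

32.858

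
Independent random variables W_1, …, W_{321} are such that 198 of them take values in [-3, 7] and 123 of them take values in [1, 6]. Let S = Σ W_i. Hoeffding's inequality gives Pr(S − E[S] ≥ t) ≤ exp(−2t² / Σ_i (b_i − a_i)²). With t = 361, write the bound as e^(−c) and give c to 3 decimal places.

Σ(b_i − a_i)² = 198·10² + 123·5² = 22875.
c = 2t² / 22875 = 2·361² / 22875 = 11.3942.

11.394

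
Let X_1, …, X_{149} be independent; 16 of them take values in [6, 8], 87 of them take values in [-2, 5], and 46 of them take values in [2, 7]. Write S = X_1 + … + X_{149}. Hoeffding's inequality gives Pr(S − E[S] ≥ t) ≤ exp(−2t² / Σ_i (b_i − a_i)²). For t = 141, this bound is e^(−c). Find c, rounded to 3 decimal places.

7.260

Σ(b_i − a_i)² = 16·2² + 87·7² + 46·5² = 5477.
c = 2t² / 5477 = 2·141² / 5477 = 7.2598.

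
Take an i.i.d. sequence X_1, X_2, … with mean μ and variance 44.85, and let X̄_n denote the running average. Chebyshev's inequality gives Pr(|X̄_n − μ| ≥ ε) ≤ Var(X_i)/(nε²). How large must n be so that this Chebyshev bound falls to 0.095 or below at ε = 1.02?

Require 44.85/(n·1.02²) ≤ 0.095, i.e. n ≥ 44.85/(0.095·1.02²) = 453.773.
The smallest integer n is 454.

454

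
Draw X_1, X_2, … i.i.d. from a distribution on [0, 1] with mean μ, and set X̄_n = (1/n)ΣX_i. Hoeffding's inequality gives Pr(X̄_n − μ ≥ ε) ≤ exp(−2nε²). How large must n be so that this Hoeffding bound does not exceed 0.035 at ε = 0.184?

Require exp(−2nε²) ≤ 0.035, i.e. 2nε² ≥ ln(1/0.035) = 3.352407.
So n ≥ 3.352407 / (2·0.184²) = 49.510.
The smallest integer n is 50.

50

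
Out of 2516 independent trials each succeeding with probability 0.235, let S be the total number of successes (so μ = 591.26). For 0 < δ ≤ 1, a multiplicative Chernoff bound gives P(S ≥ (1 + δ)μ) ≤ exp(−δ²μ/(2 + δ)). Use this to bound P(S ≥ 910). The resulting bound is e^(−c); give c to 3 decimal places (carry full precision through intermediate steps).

67.673

Write 910 = (1 + δ)μ, so δ = 910/591.26 − 1 = 0.539086…
Then the exponent is δ²μ/(2 + δ) = (910 − μ)² / (μ·(2 + δ)) = 67.673280.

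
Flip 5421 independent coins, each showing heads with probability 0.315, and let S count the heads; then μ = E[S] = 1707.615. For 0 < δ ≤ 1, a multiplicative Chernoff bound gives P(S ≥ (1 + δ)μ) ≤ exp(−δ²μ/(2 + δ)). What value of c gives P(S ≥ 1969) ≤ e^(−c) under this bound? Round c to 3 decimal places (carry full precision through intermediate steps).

18.583

Write 1969 = (1 + δ)μ, so δ = 1969/1707.615 − 1 = 0.1530702…
Then the exponent is δ²μ/(2 + δ) = (1969 − μ)² / (μ·(2 + δ)) = 18.582886.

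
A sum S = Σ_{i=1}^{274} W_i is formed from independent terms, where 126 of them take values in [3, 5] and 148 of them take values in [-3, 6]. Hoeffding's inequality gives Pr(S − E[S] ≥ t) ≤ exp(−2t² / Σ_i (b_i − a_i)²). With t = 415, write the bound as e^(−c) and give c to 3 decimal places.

27.574

Σ(b_i − a_i)² = 126·2² + 148·9² = 12492.
c = 2t² / 12492 = 2·415² / 12492 = 27.5736.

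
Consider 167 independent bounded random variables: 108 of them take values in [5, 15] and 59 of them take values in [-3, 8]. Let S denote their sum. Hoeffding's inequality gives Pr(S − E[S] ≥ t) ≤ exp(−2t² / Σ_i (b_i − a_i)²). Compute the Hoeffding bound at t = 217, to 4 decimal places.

0.0052

Σ(b_i − a_i)² = 108·10² + 59·11² = 17939.
Exponent = 2·217² / 17939 = 5.24990.
Bound = exp(−5.24990) = 0.00525.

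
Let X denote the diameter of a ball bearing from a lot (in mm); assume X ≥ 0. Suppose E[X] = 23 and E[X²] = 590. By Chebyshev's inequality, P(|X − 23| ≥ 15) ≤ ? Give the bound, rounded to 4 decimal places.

Var(X) = E[X²] − (E[X])² = 590 − 529 = 61.
Chebyshev's inequality: P(|X − μ| ≥ t) ≤ Var(X)/t² = 61/225 = 0.2711.

0.2711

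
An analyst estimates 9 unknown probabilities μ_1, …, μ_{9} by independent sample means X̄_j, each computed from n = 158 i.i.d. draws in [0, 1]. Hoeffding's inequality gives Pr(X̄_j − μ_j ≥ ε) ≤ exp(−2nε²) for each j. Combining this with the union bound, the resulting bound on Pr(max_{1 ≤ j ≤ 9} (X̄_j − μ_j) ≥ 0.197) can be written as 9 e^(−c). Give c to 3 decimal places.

12.264

Union bound over the 9 events: Pr(max_{1 ≤ j ≤ 9} (X̄_j − μ_j) ≥ 0.197) ≤ 9·exp(−2nε²) = 9 exp(−2·158·0.197²).
So c = 2·158·0.197² = 12.2636.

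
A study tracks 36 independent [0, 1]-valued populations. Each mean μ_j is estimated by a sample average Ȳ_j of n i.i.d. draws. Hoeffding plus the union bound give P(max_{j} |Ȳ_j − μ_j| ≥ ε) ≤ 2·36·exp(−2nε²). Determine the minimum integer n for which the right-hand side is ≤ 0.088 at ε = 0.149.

152

Need 2·36·exp(−2nε²) ≤ 0.088, i.e. exp(−2nε²) ≤ 0.088/72.
So 2nε² ≥ ln(72/0.088) = 6.707085.
Hence n ≥ 6.707085/(2·0.149²) = 151.054.
The smallest integer n is 152.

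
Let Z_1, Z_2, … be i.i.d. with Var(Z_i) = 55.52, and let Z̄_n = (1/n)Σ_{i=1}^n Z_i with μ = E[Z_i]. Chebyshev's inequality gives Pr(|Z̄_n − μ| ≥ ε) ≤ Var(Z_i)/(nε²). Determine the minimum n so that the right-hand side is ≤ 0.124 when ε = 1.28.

274

Require 55.52/(n·1.28²) ≤ 0.124, i.e. n ≥ 55.52/(0.124·1.28²) = 273.280.
The smallest integer n is 274.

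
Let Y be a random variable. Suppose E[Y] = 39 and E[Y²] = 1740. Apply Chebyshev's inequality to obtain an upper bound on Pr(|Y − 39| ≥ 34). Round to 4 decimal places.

0.1894

Var(Y) = E[Y²] − (E[Y])² = 1740 − 1521 = 219.
Chebyshev's inequality: Pr(|Y − μ| ≥ t) ≤ Var(Y)/t² = 219/1156 = 0.1894.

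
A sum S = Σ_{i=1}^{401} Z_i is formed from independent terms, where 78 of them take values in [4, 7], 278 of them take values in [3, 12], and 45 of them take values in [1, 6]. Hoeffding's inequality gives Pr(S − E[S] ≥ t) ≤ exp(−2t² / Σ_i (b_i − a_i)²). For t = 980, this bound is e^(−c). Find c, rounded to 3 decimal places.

Σ(b_i − a_i)² = 78·3² + 278·9² + 45·5² = 24345.
c = 2t² / 24345 = 2·980² / 24345 = 78.8992.

78.899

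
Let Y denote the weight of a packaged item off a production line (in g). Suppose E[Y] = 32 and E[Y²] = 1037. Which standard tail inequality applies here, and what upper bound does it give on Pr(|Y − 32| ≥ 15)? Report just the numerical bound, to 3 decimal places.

The first two moments determine the variance, so Chebyshev's inequality is the sharpest standard bound available.
Var(Y) = E[Y²] − (E[Y])² = 1037 − 1024 = 13.
Chebyshev's inequality: Pr(|Y − μ| ≥ t) ≤ Var(Y)/t² = 13/225 = 0.0578.

0.058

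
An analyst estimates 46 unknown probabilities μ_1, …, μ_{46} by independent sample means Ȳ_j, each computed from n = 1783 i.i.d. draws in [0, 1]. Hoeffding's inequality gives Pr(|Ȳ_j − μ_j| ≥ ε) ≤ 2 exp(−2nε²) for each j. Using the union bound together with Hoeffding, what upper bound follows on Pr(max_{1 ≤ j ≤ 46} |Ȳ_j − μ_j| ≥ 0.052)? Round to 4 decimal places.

Per-experiment Hoeffding bound: 2·exp(−2·1783·0.052²) = 2·exp(−9.64246) = 0.00012983.
Union bound over 46 events: 46·0.00012983 = 0.00597.

0.0060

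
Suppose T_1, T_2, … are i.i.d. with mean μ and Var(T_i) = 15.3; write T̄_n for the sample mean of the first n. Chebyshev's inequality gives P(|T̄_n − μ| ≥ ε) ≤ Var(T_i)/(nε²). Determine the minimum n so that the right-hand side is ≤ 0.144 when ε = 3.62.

Require 15.3/(n·3.62²) ≤ 0.144, i.e. n ≥ 15.3/(0.144·3.62²) = 8.108.
The smallest integer n is 9.

9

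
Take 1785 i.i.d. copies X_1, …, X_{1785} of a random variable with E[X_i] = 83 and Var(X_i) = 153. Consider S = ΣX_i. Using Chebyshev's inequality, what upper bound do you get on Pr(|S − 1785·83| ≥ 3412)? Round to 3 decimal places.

Var(S) = n·Var(X_i) = 1785·153 = 273105.
Chebyshev: Pr(|S − 1785·83| ≥ 3412) ≤ Var(S)/3412² = 273105/11641744 = 0.0235.

0.023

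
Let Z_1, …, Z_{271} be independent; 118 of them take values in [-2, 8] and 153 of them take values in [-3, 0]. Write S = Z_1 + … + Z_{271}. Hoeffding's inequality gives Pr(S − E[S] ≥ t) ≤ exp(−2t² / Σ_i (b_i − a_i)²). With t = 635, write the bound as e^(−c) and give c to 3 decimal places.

61.201

Σ(b_i − a_i)² = 118·10² + 153·3² = 13177.
c = 2t² / 13177 = 2·635² / 13177 = 61.2013.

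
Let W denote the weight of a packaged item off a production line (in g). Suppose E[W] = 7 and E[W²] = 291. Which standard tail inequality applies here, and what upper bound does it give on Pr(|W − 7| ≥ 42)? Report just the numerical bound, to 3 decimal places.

0.137

The first two moments determine the variance, so Chebyshev's inequality is the sharpest standard bound available.
Var(W) = E[W²] − (E[W])² = 291 − 49 = 242.
Chebyshev's inequality: Pr(|W − μ| ≥ t) ≤ Var(W)/t² = 242/1764 = 0.1372.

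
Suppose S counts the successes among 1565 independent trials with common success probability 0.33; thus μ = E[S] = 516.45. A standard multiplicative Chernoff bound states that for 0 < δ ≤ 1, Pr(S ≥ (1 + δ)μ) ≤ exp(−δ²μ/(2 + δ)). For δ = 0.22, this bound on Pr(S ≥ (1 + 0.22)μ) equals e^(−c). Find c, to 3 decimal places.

c = δ²μ/(2 + δ) = 0.22²·516.45/(2 + 0.22) = 11.2595.

11.260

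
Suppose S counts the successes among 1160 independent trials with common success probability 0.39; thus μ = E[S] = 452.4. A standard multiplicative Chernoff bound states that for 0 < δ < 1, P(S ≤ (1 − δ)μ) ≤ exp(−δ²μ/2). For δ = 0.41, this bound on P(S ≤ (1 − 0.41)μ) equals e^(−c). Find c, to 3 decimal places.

c = δ²μ/2 = 0.41²·452.4/2 = 38.0242.

38.024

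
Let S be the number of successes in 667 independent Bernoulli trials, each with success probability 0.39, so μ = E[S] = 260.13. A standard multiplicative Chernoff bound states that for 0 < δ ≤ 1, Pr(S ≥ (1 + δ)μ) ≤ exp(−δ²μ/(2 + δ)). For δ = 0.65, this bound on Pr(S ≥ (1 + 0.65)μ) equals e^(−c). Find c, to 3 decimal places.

41.474

c = δ²μ/(2 + δ) = 0.65²·260.13/(2 + 0.65) = 41.4736.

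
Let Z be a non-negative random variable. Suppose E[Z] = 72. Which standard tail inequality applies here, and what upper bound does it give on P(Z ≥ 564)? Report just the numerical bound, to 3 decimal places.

Only the mean of a non-negative variable is known, so Markov's inequality is the applicable tail bound.
Markov's inequality: for a non-negative random variable, P(Z ≥ a) ≤ E[Z]/a.
Here E[Z] = 72 and a = 564, so the bound is 72/564 = 0.1277.

0.128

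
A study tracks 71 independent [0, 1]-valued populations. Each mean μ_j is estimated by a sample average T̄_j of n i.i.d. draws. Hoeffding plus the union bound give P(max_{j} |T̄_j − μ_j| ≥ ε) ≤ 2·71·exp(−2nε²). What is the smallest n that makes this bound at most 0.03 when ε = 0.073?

794

Need 2·71·exp(−2nε²) ≤ 0.03, i.e. exp(−2nε²) ≤ 0.03/142.
So 2nε² ≥ ln(142/0.03) = 8.462385.
Hence n ≥ 8.462385/(2·0.073²) = 793.994.
The smallest integer n is 794.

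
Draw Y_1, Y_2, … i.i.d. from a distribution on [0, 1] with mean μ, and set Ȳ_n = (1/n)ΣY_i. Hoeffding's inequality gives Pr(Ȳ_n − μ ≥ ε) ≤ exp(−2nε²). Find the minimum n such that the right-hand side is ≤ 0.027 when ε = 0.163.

Require exp(−2nε²) ≤ 0.027, i.e. 2nε² ≥ ln(1/0.027) = 3.611918.
So n ≥ 3.611918 / (2·0.163²) = 67.972.
The smallest integer n is 68.

68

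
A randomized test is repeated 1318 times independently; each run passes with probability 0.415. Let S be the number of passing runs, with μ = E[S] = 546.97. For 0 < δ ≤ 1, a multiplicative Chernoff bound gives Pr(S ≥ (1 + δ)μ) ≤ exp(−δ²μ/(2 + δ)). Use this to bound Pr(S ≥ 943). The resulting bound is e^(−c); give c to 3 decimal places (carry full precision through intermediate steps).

105.264

Write 943 = (1 + δ)μ, so δ = 943/546.97 − 1 = 0.7240434…
Then the exponent is δ²μ/(2 + δ) = (943 − μ)² / (μ·(2 + δ)) = 105.263704.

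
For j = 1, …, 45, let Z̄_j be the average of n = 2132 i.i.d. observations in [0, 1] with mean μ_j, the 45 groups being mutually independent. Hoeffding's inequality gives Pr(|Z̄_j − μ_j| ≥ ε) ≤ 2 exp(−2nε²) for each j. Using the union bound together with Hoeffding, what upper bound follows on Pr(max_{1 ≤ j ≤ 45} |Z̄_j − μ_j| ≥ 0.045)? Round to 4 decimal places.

Per-experiment Hoeffding bound: 2·exp(−2·2132·0.045²) = 2·exp(−8.63460) = 0.00035569.
Union bound over 45 events: 45·0.00035569 = 0.01601.

0.0160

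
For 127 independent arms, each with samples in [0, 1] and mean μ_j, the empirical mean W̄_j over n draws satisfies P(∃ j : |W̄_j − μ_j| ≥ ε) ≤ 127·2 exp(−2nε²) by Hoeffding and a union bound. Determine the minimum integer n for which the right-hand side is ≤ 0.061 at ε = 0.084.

Need 2·127·exp(−2nε²) ≤ 0.061, i.e. exp(−2nε²) ≤ 0.061/254.
So 2nε² ≥ ln(254/0.061) = 8.334216.
Hence n ≥ 8.334216/(2·0.084²) = 590.577.
The smallest integer n is 591.

591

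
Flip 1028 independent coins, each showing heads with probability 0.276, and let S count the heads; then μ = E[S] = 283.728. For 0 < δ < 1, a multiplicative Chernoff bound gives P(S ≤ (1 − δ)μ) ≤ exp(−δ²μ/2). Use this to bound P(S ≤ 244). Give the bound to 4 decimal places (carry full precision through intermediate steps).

Write 244 = (1 − δ)μ, so δ = 1 − 244/283.728 = 0.1400214…
Then the exponent is δ²μ/2 = (μ − 244)²/(2μ) = 2.781386.
Bound = exp(−2.781386) = 0.06195.

0.0620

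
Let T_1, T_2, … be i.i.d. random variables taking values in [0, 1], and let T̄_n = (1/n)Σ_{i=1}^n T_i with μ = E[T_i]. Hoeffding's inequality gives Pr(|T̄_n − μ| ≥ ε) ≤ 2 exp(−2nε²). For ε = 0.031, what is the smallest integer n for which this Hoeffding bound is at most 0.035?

2105

Require 2·exp(−2nε²) ≤ 0.035, i.e. 2nε² ≥ ln(2/0.035) = 4.045554.
So n ≥ 4.045554 / (2·0.031²) = 2104.867.
The smallest integer n is 2105.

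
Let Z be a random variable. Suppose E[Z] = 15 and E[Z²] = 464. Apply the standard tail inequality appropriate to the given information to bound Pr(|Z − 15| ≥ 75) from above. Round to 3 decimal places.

0.042

The first two moments determine the variance, so Chebyshev's inequality is the sharpest standard bound available.
Var(Z) = E[Z²] − (E[Z])² = 464 − 225 = 239.
Chebyshev's inequality: Pr(|Z − μ| ≥ t) ≤ Var(Z)/t² = 239/5625 = 0.0425.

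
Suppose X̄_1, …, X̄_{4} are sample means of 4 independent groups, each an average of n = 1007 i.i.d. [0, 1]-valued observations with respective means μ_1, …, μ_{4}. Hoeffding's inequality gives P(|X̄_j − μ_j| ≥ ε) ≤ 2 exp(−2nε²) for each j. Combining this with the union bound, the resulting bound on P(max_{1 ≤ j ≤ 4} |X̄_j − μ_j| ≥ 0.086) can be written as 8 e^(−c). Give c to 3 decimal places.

Union bound over the 4 events: P(max_{1 ≤ j ≤ 4} |X̄_j − μ_j| ≥ 0.086) ≤ 4·2·exp(−2nε²) = 8 exp(−2·1007·0.086²).
So c = 2·1007·0.086² = 14.8955.

14.896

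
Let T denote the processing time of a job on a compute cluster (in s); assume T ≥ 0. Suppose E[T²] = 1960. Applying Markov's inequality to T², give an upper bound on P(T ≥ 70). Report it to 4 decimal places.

Since T ≥ 0, the event {T ≥ 70} is the same as {T² ≥ 4900}.
Markov's inequality applied to T² gives P(T² ≥ 4900) ≤ E[T²]/4900 = 1960/4900 = 0.4000.

0.4000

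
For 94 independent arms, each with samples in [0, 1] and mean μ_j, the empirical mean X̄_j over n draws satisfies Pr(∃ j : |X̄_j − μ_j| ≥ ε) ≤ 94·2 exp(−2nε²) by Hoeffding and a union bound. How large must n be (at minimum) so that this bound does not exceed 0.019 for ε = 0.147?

213

Need 2·94·exp(−2nε²) ≤ 0.019, i.e. exp(−2nε²) ≤ 0.019/188.
So 2nε² ≥ ln(188/0.019) = 9.199758.
Hence n ≥ 9.199758/(2·0.147²) = 212.869.
The smallest integer n is 213.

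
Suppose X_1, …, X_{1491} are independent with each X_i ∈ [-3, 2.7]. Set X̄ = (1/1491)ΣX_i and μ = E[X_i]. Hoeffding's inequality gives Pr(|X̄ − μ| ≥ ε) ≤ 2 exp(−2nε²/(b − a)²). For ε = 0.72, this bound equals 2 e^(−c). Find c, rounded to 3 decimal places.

c = 2nε²/(b − a)² = 2·1491·0.72² / 5.7² = 47.5798.

47.580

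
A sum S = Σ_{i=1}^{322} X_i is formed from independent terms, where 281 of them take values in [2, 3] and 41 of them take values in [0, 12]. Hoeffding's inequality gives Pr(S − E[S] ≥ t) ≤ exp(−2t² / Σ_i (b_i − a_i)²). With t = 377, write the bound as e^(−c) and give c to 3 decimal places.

45.959

Σ(b_i − a_i)² = 281·1² + 41·12² = 6185.
c = 2t² / 6185 = 2·377² / 6185 = 45.9593.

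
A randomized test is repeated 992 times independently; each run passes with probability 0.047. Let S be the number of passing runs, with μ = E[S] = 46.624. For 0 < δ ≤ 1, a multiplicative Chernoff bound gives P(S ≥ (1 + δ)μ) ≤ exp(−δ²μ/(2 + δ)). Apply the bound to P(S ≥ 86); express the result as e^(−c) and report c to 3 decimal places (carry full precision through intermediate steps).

11.691

Write 86 = (1 + δ)μ, so δ = 86/46.624 − 1 = 0.8445436…
Then the exponent is δ²μ/(2 + δ) = (86 − μ)² / (μ·(2 + δ)) = 11.690715.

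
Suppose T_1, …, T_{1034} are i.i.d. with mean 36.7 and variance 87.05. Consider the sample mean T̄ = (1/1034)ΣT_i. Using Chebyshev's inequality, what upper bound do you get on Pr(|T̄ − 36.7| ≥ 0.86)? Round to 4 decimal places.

Var(T̄) = Var(T_i)/n = 87.05/1034 = 0.084188.
Chebyshev: Pr(|T̄ − 36.7| ≥ 0.86) ≤ Var(T̄)/(0.86)² = 87.05/(1034·0.86²) = 0.1138.

0.1138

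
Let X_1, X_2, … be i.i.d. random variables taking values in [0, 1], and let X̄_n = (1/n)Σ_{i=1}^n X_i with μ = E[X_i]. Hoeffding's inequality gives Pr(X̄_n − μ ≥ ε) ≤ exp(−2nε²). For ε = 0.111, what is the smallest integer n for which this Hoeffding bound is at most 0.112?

Require exp(−2nε²) ≤ 0.112, i.e. 2nε² ≥ ln(1/0.112) = 2.189256.
So n ≥ 2.189256 / (2·0.111²) = 88.842.
The smallest integer n is 89.

89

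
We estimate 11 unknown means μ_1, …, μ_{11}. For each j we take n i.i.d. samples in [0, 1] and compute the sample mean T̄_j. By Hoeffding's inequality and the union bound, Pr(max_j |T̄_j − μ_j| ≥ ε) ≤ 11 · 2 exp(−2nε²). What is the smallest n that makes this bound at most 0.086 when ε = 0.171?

95

Need 2·11·exp(−2nε²) ≤ 0.086, i.e. exp(−2nε²) ≤ 0.086/22.
So 2nε² ≥ ln(22/0.086) = 5.544450.
Hence n ≥ 5.544450/(2·0.171²) = 94.806.
The smallest integer n is 95.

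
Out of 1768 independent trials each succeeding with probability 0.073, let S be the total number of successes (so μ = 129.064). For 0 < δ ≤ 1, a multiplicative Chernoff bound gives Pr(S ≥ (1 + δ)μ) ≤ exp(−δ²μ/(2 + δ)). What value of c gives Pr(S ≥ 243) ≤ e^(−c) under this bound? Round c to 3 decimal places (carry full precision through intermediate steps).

34.890

Write 243 = (1 + δ)μ, so δ = 243/129.064 − 1 = 0.8827868…
Then the exponent is δ²μ/(2 + δ) = (243 − μ)² / (μ·(2 + δ)) = 34.890266.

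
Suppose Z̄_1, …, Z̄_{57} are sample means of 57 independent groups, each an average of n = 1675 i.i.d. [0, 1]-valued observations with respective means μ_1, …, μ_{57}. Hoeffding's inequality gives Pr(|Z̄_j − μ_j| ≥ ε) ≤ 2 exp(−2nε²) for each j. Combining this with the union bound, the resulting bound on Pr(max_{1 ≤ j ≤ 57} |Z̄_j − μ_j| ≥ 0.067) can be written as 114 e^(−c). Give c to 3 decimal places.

Union bound over the 57 events: Pr(max_{1 ≤ j ≤ 57} |Z̄_j − μ_j| ≥ 0.067) ≤ 57·2·exp(−2nε²) = 114 exp(−2·1675·0.067²).
So c = 2·1675·0.067² = 15.0381.

15.038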